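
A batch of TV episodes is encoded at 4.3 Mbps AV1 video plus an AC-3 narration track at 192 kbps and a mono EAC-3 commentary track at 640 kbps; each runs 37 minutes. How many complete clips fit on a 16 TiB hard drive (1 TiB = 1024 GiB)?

12352

37 min = 2220 s
Audio total: 192 + 640 = 832 kbps = 0.832 Mbps.
Total bitrate: 5.132 Mbps.
Per item: 5.132 Mbps × 2220 s = 11,393 Mb = 1,424 MB.
Capacity: 16 TiB = 140,737,488 Mb; 12352.94 items → 12352 complete.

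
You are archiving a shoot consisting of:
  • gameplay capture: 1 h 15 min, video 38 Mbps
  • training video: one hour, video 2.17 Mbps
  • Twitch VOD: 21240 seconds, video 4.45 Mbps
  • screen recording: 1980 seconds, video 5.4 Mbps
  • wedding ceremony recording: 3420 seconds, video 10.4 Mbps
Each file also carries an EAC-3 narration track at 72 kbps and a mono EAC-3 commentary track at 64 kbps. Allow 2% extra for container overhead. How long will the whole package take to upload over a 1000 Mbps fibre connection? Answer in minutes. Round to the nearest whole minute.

6 minutes

Audio total: 72 + 64 = 136 kbps = 0.136 Mbps.
gameplay capture: 38.136 Mbps × 4500 s × 1.02 = 175044.2 Mb
training video: 2.306 Mbps × 3600 s × 1.02 = 8467.6 Mb
Twitch VOD: 4.586 Mbps × 21240 s × 1.02 = 99354.8 Mb
screen recording: 5.536 Mbps × 1980 s × 1.02 = 11180.5 Mb
wedding ceremony recording: 10.536 Mbps × 3420 s × 1.02 = 36753.8 Mb
Total: 330800.9 Mb = 41350.1 MB.
At 1000 Mbps: 330800.9 / 1000 = 331 s ≈ 5.51 minutes.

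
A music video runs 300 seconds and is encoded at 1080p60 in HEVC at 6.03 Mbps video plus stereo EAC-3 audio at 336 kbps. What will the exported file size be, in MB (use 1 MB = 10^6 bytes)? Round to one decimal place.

Audio: 336 kbps = 0.336 Mbps.
Total bitrate: 6.03 + 0.336 = 6.366 Mbps.
Stream data: 6.366 Mbps × 300 s = 1909.8 Mb.
1,910 Mb ÷ 8 = 238.7 MB → 238.7 MB.

238.7 MB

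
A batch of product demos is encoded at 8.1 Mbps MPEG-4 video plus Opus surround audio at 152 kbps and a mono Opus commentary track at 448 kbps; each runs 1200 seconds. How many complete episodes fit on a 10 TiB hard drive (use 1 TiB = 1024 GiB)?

Audio total: 152 + 448 = 600 kbps = 0.600 Mbps.
Total bitrate: 8.700 Mbps.
Per item: 8.700 Mbps × 1200 s = 10,440 Mb = 1,305 MB.
Capacity: 10 TiB = 87,960,930 Mb; 8425.38 items → 8425 complete.

8425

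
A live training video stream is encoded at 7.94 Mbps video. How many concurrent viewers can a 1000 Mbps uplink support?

1000 Mbps = 1,000 Mbps; 1,000 / 7.940 = 125.94 → 125 viewers.

125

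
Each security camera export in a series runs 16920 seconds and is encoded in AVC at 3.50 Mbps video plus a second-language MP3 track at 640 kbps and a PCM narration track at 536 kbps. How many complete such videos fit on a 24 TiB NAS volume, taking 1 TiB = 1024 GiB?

2668

Audio total: 640 + 536 = 1176 kbps = 1.176 Mbps.
Total bitrate: 4.676 Mbps.
Per item: 4.676 Mbps × 16920 s = 79,118 Mb = 9,890 MB.
Capacity: 24 TiB = 211,106,233 Mb; 2668.25 items → 2668 complete.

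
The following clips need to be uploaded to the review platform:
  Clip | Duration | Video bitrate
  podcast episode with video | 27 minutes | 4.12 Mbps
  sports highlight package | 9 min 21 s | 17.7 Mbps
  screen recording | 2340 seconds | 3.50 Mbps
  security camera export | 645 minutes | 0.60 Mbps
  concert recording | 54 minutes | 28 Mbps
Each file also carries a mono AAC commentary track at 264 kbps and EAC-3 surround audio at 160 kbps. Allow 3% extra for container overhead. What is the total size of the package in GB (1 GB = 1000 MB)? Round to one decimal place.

20.4 GB

Audio total: 264 + 160 = 424 kbps = 0.424 Mbps.
podcast episode with video: 4.544 Mbps × 1620 s × 1.03 = 7582.1 Mb
sports highlight package: 18.124 Mbps × 561 s × 1.03 = 10472.6 Mb
screen recording: 3.924 Mbps × 2340 s × 1.03 = 9457.6 Mb
security camera export: 1.024 Mbps × 38700 s × 1.03 = 40817.7 Mb
concert recording: 28.424 Mbps × 3240 s × 1.03 = 94856.6 Mb
Total: 163186.6 Mb = 20398.3 MB.
= 20.40 GB.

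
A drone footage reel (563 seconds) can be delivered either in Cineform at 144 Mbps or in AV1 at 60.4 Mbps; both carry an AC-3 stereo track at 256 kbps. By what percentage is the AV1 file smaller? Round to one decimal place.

Audio: 256 kbps = 0.256 Mbps.
Cineform: 144.256 Mbps × 563 s = 81216.1 Mb = 9.455 GiB.
AV1: 60.656 Mbps × 563 s = 34149.3 Mb = 3.976 GiB.
Reduction: (1 − 3.976/9.455) × 100 = 57.95%.

58.0%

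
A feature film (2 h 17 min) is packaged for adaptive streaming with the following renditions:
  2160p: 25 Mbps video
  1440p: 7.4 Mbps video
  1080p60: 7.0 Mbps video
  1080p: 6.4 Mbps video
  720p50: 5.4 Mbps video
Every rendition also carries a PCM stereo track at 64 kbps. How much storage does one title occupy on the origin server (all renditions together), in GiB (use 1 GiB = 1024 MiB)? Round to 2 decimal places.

49.30 GiB

2 h 17 min = 137 min = 8220 s
Audio: 64 kbps = 0.064 Mbps.
Sum of rendition bitrates: (25+0.064) + (7.4+0.064) + (7.0+0.064) + (6.4+0.064) + (5.4+0.064) = 51.520 Mbps.
× 8220 s = 423,494 Mb = 52,937 MB = 49.30 GiB.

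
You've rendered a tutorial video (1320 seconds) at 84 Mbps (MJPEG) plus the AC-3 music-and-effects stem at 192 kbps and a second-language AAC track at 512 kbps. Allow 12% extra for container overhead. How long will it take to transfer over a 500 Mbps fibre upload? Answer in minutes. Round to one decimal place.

4.2 minutes

Audio total: 192 + 512 = 704 kbps = 0.704 Mbps.
Total bitrate: 84.704 Mbps.
File: 84.704 Mbps × 1320 s = 111809.3 Mb.
With 12% container overhead: ×1.12. → 125226.4 Mb.
At 500 Mbps: 125226.4 / 500 = 250.5 s ≈ 4.17 minutes.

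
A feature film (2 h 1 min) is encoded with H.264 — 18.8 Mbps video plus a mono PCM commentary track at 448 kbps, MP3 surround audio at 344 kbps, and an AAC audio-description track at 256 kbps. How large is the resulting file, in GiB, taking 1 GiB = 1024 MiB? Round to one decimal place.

2 h 1 min = 121 min = 7260 s
Audio total: 448 + 344 + 256 = 1048 kbps = 1.048 Mbps.
Total bitrate: 18.8 + 1.048 = 19.848 Mbps.
Stream data: 19.848 Mbps × 7260 s = 144096.5 Mb.
144,096 Mb = 18,012,060,000 bytes ÷ 1,073,741,824 = 16.78 GiB.

16.8 GiB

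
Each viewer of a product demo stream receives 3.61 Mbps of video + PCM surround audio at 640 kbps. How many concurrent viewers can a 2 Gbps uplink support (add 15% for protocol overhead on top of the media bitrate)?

409

Audio: 640 kbps = 0.640 Mbps.
Per-viewer media rate: 4.250 Mbps.
On the wire with 15% overhead: 4.888 Mbps.
2 Gbps = 2,000 Mbps; 2,000 / 4.888 = 409.21 → 409 viewers.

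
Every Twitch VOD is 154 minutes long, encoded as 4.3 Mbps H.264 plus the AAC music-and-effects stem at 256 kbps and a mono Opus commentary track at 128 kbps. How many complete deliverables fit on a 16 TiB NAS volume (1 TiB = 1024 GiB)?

154 min = 9240 s
Audio total: 256 + 128 = 384 kbps = 0.384 Mbps.
Total bitrate: 4.684 Mbps.
Per item: 4.684 Mbps × 9240 s = 43,280 Mb = 5,410 MB.
Capacity: 16 TiB = 140,737,488 Mb; 3251.78 items → 3251 complete.

3251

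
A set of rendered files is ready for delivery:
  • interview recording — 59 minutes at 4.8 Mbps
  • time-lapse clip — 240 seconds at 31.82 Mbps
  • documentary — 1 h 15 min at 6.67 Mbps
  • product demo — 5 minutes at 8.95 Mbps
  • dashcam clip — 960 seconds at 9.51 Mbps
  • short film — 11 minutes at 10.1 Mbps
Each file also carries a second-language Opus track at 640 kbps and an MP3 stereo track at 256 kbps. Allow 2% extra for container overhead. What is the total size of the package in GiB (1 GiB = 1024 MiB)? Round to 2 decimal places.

9.77 GiB

Audio total: 640 + 256 = 896 kbps = 0.896 Mbps.
interview recording: 5.696 Mbps × 3540 s × 1.02 = 20567.1 Mb
time-lapse clip: 32.716 Mbps × 240 s × 1.02 = 8008.9 Mb
documentary: 7.566 Mbps × 4500 s × 1.02 = 34727.9 Mb
product demo: 9.846 Mbps × 300 s × 1.02 = 3012.9 Mb
dashcam clip: 10.406 Mbps × 960 s × 1.02 = 10189.6 Mb
short film: 10.996 Mbps × 660 s × 1.02 = 7402.5 Mb
Total: 83908.9 Mb = 10488.6 MB.
= 9.768 GiB.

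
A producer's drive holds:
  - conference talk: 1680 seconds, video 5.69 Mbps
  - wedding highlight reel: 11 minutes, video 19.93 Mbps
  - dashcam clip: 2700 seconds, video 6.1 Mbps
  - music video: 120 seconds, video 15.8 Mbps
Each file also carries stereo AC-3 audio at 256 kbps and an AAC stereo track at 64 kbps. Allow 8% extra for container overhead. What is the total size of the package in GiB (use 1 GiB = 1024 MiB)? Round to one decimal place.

5.4 GiB

Audio total: 256 + 64 = 320 kbps = 0.320 Mbps.
conference talk: 6.010 Mbps × 1680 s × 1.08 = 10904.5 Mb
wedding highlight reel: 20.250 Mbps × 660 s × 1.08 = 14434.2 Mb
dashcam clip: 6.420 Mbps × 2700 s × 1.08 = 18720.7 Mb
music video: 16.120 Mbps × 120 s × 1.08 = 2089.2 Mb
Total: 46148.6 Mb = 5768.6 MB.
= 5.372 GiB.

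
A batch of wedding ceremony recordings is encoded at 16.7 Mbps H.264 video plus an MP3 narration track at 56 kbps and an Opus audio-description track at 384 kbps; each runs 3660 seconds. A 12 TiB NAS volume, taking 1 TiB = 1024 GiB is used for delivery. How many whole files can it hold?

1682

Audio total: 56 + 384 = 440 kbps = 0.440 Mbps.
Total bitrate: 17.140 Mbps.
Per item: 17.140 Mbps × 3660 s = 62,732 Mb = 7,842 MB.
Capacity: 12 TiB = 105,553,116 Mb; 1682.59 items → 1682 complete.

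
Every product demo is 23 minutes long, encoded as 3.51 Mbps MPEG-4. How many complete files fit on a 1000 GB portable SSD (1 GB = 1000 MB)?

1651

23 min = 1380 s
Per item: 3.510 Mbps × 1380 s = 4,844 Mb = 605.5 MB.
Capacity: 1000 GB = 8,000,000 Mb; 1651.60 items → 1651 complete.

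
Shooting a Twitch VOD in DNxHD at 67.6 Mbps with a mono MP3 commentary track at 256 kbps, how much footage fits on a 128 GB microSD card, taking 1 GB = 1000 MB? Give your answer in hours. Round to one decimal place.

4.2 hours

Audio: 256 kbps = 0.256 Mbps.
Total bitrate: 67.6 + 0.256 = 67.856 Mbps.
Capacity: 128 GB = 1,024,000 Mb.
Recording time: 1,024,000 / 67.856 = 15,091 s ≈ 4.19 hours.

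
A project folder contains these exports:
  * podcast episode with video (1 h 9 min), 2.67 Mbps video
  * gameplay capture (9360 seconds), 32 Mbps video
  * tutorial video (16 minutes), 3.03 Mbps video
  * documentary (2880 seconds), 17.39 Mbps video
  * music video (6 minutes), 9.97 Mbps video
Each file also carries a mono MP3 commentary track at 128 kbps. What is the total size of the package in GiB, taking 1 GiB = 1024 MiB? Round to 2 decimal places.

43.01 GiB

Audio: 128 kbps = 0.128 Mbps.
podcast episode with video: 2.798 Mbps × 4140 s = 11583.7 Mb
gameplay capture: 32.128 Mbps × 9360 s = 300718.1 Mb
tutorial video: 3.158 Mbps × 960 s = 3031.7 Mb
documentary: 17.518 Mbps × 2880 s = 50451.8 Mb
music video: 10.098 Mbps × 360 s = 3635.3 Mb
Total: 369420.6 Mb = 46177.6 MB.
= 43.01 GiB.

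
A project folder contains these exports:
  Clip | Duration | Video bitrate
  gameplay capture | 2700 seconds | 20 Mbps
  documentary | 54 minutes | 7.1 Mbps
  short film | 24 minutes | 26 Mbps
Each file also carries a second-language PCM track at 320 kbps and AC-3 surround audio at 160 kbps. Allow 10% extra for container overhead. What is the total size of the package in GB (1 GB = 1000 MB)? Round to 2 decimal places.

16.22 GB

Audio total: 320 + 160 = 480 kbps = 0.480 Mbps.
gameplay capture: 20.480 Mbps × 2700 s × 1.10 = 60825.6 Mb
documentary: 7.580 Mbps × 3240 s × 1.10 = 27015.1 Mb
short film: 26.480 Mbps × 1440 s × 1.10 = 41944.3 Mb
Total: 129785.0 Mb = 16223.1 MB.
= 16.22 GB.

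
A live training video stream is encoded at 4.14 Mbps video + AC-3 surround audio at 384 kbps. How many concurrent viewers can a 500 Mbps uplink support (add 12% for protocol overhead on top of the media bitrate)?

Audio: 384 kbps = 0.384 Mbps.
Per-viewer media rate: 4.524 Mbps.
On the wire with 12% overhead: 5.067 Mbps.
500 Mbps = 500.0 Mbps; 500.0 / 5.067 = 98.68 → 98 viewers.

98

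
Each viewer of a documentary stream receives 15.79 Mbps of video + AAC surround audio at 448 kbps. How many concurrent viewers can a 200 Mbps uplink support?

Audio: 448 kbps = 0.448 Mbps.
Per-viewer media rate: 16.238 Mbps.
200 Mbps = 200.0 Mbps; 200.0 / 16.238 = 12.32 → 12 viewers.

12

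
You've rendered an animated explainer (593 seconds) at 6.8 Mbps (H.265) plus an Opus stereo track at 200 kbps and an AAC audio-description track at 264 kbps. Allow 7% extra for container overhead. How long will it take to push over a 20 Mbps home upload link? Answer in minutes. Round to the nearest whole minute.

4 minutes

Audio total: 200 + 264 = 464 kbps = 0.464 Mbps.
Total bitrate: 7.264 Mbps.
File: 7.264 Mbps × 593 s = 4307.6 Mb.
With 7% container overhead: ×1.07. → 4609.1 Mb.
At 20 Mbps: 4609.1 / 20 = 230.5 s ≈ 3.84 minutes.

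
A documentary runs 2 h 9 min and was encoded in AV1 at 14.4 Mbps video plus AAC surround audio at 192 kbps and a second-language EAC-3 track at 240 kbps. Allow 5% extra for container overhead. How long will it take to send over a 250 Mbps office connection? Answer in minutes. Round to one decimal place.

2 h 9 min = 129 min = 7740 s
Audio total: 192 + 240 = 432 kbps = 0.432 Mbps.
Total bitrate: 14.832 Mbps.
File: 14.832 Mbps × 7740 s = 114799.7 Mb.
With 5% container overhead: ×1.05. → 120539.7 Mb.
At 250 Mbps: 120539.7 / 250 = 482.2 s ≈ 8.04 minutes.

8.0 minutes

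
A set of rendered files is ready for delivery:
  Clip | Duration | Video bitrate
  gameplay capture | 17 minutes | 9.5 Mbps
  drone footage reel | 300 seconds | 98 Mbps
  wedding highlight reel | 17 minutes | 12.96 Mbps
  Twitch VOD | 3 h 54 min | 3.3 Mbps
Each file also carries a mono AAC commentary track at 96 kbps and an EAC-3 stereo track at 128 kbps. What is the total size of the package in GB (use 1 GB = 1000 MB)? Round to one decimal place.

Audio total: 96 + 128 = 224 kbps = 0.224 Mbps.
gameplay capture: 9.724 Mbps × 1020 s = 9918.5 Mb
drone footage reel: 98.224 Mbps × 300 s = 29467.2 Mb
wedding highlight reel: 13.184 Mbps × 1020 s = 13447.7 Mb
Twitch VOD: 3.524 Mbps × 14040 s = 49477.0 Mb
Total: 102310.3 Mb = 12788.8 MB.
= 12.79 GB.

12.8 GB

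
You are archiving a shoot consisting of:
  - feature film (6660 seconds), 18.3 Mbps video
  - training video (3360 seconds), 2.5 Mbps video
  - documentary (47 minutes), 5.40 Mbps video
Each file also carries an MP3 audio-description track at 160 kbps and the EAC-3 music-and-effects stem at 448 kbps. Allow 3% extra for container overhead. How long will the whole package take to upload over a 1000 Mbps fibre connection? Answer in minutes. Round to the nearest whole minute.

Audio total: 160 + 448 = 608 kbps = 0.608 Mbps.
feature film: 18.908 Mbps × 6660 s × 1.03 = 129705.1 Mb
training video: 3.108 Mbps × 3360 s × 1.03 = 10756.2 Mb
documentary: 6.008 Mbps × 2820 s × 1.03 = 17450.8 Mb
Total: 157912.1 Mb = 19739.0 MB.
At 1000 Mbps: 157912.1 / 1000 = 158 s ≈ 2.63 minutes.

3 minutes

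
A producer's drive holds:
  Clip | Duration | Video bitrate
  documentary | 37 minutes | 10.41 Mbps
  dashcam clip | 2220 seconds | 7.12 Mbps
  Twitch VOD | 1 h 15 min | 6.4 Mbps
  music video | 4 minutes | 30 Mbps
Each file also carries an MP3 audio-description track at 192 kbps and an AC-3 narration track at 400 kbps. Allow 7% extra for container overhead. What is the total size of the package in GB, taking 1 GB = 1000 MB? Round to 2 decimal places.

Audio total: 192 + 400 = 592 kbps = 0.592 Mbps.
documentary: 11.002 Mbps × 2220 s × 1.07 = 26134.2 Mb
dashcam clip: 7.712 Mbps × 2220 s × 1.07 = 18319.1 Mb
Twitch VOD: 6.992 Mbps × 4500 s × 1.07 = 33666.5 Mb
music video: 30.592 Mbps × 240 s × 1.07 = 7856.0 Mb
Total: 85975.7 Mb = 10747.0 MB.
= 10.75 GB.

10.75 GB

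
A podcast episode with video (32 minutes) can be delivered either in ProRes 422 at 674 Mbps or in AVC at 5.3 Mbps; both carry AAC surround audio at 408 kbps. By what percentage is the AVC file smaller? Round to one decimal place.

99.2%

32 min = 1920 s
Audio: 408 kbps = 0.408 Mbps.
ProRes 422: 674.408 Mbps × 1920 s = 1294863.4 Mb = 161.858 GB.
AVC: 5.708 Mbps × 1920 s = 10959.4 Mb = 1.370 GB.
Reduction: (1 − 1.370/161.858) × 100 = 99.15%.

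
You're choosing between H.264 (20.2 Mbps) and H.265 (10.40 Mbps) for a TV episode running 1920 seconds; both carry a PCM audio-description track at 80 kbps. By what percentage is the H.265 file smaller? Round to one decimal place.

48.3%

Audio: 80 kbps = 0.080 Mbps.
H.264: 20.280 Mbps × 1920 s = 38937.6 Mb = 4.867 GB.
H.265: 10.480 Mbps × 1920 s = 20121.6 Mb = 2.515 GB.
Reduction: (1 − 2.515/4.867) × 100 = 48.32%.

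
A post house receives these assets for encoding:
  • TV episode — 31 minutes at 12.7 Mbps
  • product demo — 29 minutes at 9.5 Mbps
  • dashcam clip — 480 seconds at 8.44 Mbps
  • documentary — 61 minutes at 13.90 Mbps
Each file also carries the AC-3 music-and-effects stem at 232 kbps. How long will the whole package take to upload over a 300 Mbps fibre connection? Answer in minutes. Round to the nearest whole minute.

Audio: 232 kbps = 0.232 Mbps.
TV episode: 12.932 Mbps × 1860 s = 24053.5 Mb
product demo: 9.732 Mbps × 1740 s = 16933.7 Mb
dashcam clip: 8.672 Mbps × 480 s = 4162.6 Mb
documentary: 14.132 Mbps × 3660 s = 51723.1 Mb
Total: 96872.9 Mb = 12109.1 MB.
At 300 Mbps: 96872.9 / 300 = 323 s ≈ 5.38 minutes.

5 minutes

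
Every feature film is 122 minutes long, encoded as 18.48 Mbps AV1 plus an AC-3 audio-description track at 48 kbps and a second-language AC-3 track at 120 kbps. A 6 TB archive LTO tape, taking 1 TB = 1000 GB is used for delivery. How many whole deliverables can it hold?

351

122 min = 7320 s
Audio total: 48 + 120 = 168 kbps = 0.168 Mbps.
Total bitrate: 18.648 Mbps.
Per item: 18.648 Mbps × 7320 s = 136,503 Mb = 17,063 MB.
Capacity: 6 TB = 48,000,000 Mb; 351.64 items → 351 complete.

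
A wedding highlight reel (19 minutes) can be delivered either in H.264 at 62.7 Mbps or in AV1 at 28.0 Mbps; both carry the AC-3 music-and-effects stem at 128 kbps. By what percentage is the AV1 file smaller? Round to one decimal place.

55.2%

19 min = 1140 s
Audio: 128 kbps = 0.128 Mbps.
H.264: 62.828 Mbps × 1140 s = 71623.9 Mb = 8.953 GB.
AV1: 28.128 Mbps × 1140 s = 32065.9 Mb = 4.008 GB.
Reduction: (1 − 4.008/8.953) × 100 = 55.23%.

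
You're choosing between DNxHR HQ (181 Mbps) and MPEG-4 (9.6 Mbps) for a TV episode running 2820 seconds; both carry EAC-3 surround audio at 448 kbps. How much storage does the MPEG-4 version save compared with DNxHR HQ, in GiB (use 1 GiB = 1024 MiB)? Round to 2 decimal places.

Audio: 448 kbps = 0.448 Mbps.
DNxHR HQ: 181.448 Mbps × 2820 s = 511683.4 Mb = 59.568 GiB.
MPEG-4: 10.048 Mbps × 2820 s = 28335.4 Mb = 3.299 GiB.
Saving: 59.568 − 3.299 = 56.269 GiB.

56.27 GiB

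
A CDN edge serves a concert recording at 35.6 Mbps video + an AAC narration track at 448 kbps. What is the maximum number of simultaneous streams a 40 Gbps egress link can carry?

Audio: 448 kbps = 0.448 Mbps.
Per-viewer media rate: 36.048 Mbps.
40 Gbps = 40,000 Mbps; 40,000 / 36.048 = 1109.63 → 1109 viewers.

1109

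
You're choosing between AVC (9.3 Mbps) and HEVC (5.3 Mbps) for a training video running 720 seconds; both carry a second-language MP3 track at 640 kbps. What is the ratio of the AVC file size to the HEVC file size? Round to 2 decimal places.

Audio: 640 kbps = 0.640 Mbps.
AVC: 9.940 Mbps × 720 s = 7156.8 Mb = 0.833 GiB.
HEVC: 5.940 Mbps × 720 s = 4276.8 Mb = 0.498 GiB.
Ratio: 0.833 / 0.498 = 1.673.

1.67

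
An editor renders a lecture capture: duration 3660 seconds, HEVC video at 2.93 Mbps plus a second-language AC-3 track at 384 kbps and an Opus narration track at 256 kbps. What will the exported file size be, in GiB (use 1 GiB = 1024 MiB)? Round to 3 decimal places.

1.521 GiB

Audio total: 384 + 256 = 640 kbps = 0.640 Mbps.
Total bitrate: 2.93 + 0.640 = 3.570 Mbps.
Stream data: 3.570 Mbps × 3660 s = 13066.2 Mb.
13,066 Mb = 1,633,275,000 bytes ÷ 1,073,741,824 = 1.521 GiB.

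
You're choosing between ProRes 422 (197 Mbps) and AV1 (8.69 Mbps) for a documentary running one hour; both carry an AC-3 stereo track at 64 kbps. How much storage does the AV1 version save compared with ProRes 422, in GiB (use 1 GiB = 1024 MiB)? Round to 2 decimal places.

1 h = 3600 s
Audio: 64 kbps = 0.064 Mbps.
ProRes 422: 197.064 Mbps × 3600 s = 709430.4 Mb = 82.589 GiB.
AV1: 8.754 Mbps × 3600 s = 31514.4 Mb = 3.669 GiB.
Saving: 82.589 − 3.669 = 78.920 GiB.

78.92 GiB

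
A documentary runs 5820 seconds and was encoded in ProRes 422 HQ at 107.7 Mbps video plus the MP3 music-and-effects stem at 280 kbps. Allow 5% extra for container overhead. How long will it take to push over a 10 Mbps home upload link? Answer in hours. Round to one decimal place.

Audio: 280 kbps = 0.280 Mbps.
Total bitrate: 107.980 Mbps.
File: 107.980 Mbps × 5820 s = 628443.6 Mb.
With 5% container overhead: ×1.05. → 659865.8 Mb.
At 10 Mbps: 659865.8 / 10 = 65986.6 s ≈ 18.3 hours.

18.3 hours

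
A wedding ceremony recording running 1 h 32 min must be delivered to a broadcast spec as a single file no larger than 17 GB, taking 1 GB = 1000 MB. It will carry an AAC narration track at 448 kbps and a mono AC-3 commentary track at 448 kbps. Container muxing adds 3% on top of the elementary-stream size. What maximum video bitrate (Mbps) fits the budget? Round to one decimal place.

23.0 Mbps

Budget: 17 GB = 136000.0 Mb.
Stream payload after overhead: 136000.0 / 1.03 = 132038.8 Mb.
1 h 32 min = 92 min = 5520 s
Total bitrate budget: 132038.8 Mb / 5520 s = 23.920 Mbps.
Audio total: 448 + 448 = 896 kbps = 0.896 Mbps.
Video: 23.920 − 0.896 = 23.024 Mbps.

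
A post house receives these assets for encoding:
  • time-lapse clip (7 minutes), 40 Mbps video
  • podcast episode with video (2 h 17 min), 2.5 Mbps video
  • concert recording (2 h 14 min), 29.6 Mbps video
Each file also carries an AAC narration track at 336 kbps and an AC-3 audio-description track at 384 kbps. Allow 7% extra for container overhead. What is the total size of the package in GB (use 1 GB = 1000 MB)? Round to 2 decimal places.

38.43 GB

Audio total: 336 + 384 = 720 kbps = 0.720 Mbps.
time-lapse clip: 40.720 Mbps × 420 s × 1.07 = 18299.6 Mb
podcast episode with video: 3.220 Mbps × 8220 s × 1.07 = 28321.2 Mb
concert recording: 30.320 Mbps × 8040 s × 1.07 = 260836.9 Mb
Total: 307457.7 Mb = 38432.2 MB.
= 38.43 GB.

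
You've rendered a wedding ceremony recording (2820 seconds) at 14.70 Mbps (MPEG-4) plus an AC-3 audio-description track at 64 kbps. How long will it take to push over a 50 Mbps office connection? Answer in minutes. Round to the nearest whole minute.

Audio: 64 kbps = 0.064 Mbps.
Total bitrate: 14.764 Mbps.
File: 14.764 Mbps × 2820 s = 41634.5 Mb.
At 50 Mbps: 41634.5 / 50 = 832.7 s ≈ 13.9 minutes.

14 minutes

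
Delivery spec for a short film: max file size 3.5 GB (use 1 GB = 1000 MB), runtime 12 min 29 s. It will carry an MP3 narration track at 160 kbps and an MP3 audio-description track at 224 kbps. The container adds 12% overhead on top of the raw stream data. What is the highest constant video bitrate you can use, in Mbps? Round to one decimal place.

Budget: 3.5 GB = 28000.0 Mb.
Stream payload after overhead: 28000.0 / 1.12 = 25000.0 Mb.
12 min 29 s = 749 s
Total bitrate budget: 25000.0 Mb / 749 s = 33.378 Mbps.
Audio total: 160 + 224 = 384 kbps = 0.384 Mbps.
Video: 33.378 − 0.384 = 32.994 Mbps.

33.0 Mbps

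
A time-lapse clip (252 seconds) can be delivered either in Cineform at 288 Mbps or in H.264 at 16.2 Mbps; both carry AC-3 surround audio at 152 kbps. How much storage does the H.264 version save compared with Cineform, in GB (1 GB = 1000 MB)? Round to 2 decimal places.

Audio: 152 kbps = 0.152 Mbps.
Cineform: 288.152 Mbps × 252 s = 72614.3 Mb = 9.077 GB.
H.264: 16.352 Mbps × 252 s = 4120.7 Mb = 0.515 GB.
Saving: 9.077 − 0.515 = 8.562 GB.

8.56 GB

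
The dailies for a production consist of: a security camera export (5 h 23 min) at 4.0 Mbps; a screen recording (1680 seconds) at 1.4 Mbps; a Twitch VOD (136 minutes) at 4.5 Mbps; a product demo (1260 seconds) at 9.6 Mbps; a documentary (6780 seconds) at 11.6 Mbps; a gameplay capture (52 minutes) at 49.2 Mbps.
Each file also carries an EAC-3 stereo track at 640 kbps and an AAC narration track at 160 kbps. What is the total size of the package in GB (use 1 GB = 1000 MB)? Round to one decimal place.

Audio total: 640 + 160 = 800 kbps = 0.800 Mbps.
security camera export: 4.800 Mbps × 19380 s = 93024.0 Mb
screen recording: 2.200 Mbps × 1680 s = 3696.0 Mb
Twitch VOD: 5.300 Mbps × 8160 s = 43248.0 Mb
product demo: 10.400 Mbps × 1260 s = 13104.0 Mb
documentary: 12.400 Mbps × 6780 s = 84072.0 Mb
gameplay capture: 50.000 Mbps × 3120 s = 156000.0 Mb
Total: 393144.0 Mb = 49143.0 MB.
= 49.14 GB.

49.1 GB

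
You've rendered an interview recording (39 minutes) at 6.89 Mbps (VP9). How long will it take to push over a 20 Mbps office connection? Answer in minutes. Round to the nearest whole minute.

13 minutes

39 min = 2340 s
File: 6.890 Mbps × 2340 s = 16122.6 Mb.
At 20 Mbps: 16122.6 / 20 = 806.1 s ≈ 13.4 minutes.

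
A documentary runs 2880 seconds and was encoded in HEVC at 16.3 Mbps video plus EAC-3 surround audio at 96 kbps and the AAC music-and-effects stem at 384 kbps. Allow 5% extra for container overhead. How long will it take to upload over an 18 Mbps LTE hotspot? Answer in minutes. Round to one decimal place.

Audio total: 96 + 384 = 480 kbps = 0.480 Mbps.
Total bitrate: 16.780 Mbps.
File: 16.780 Mbps × 2880 s = 48326.4 Mb.
With 5% container overhead: ×1.05. → 50742.7 Mb.
At 18 Mbps: 50742.7 / 18 = 2819.0 s ≈ 47 minutes.

47.0 minutes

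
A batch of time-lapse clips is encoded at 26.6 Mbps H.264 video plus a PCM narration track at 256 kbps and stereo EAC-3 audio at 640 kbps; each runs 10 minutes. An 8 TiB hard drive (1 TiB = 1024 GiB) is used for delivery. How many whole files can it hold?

10 min = 600 s
Audio total: 256 + 640 = 896 kbps = 0.896 Mbps.
Total bitrate: 27.496 Mbps.
Per item: 27.496 Mbps × 600 s = 16,498 Mb = 2,062 MB.
Capacity: 8 TiB = 70,368,744 Mb; 4265.39 items → 4265 complete.

4265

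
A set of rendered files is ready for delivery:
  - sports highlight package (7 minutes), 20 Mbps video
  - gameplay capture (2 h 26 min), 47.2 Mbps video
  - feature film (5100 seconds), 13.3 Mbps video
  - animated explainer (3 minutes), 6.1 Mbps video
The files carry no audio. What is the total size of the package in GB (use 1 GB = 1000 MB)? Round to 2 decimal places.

61.35 GB

sports highlight package: 20.000 Mbps × 420 s = 8400.0 Mb
gameplay capture: 47.200 Mbps × 8760 s = 413472.0 Mb
feature film: 13.300 Mbps × 5100 s = 67830.0 Mb
animated explainer: 6.100 Mbps × 180 s = 1098.0 Mb
Total: 490800.0 Mb = 61350.0 MB.
= 61.35 GB.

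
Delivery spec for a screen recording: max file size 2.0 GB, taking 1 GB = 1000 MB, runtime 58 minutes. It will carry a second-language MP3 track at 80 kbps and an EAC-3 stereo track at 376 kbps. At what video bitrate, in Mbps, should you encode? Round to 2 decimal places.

Budget: 2.0 GB = 16000.0 Mb.
58 min = 3480 s
Total bitrate budget: 16000.0 Mb / 3480 s = 4.598 Mbps.
Audio total: 80 + 376 = 456 kbps = 0.456 Mbps.
Video: 4.598 − 0.456 = 4.142 Mbps.

4.14 Mbps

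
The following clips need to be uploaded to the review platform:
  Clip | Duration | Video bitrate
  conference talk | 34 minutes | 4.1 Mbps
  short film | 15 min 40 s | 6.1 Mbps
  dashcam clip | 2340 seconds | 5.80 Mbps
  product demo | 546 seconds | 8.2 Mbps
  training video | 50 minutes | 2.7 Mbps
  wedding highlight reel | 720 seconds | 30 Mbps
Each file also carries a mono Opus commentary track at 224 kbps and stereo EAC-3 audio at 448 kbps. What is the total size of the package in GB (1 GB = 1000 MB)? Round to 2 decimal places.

Audio total: 224 + 448 = 672 kbps = 0.672 Mbps.
conference talk: 4.772 Mbps × 2040 s = 9734.9 Mb
short film: 6.772 Mbps × 940 s = 6365.7 Mb
dashcam clip: 6.472 Mbps × 2340 s = 15144.5 Mb
product demo: 8.872 Mbps × 546 s = 4844.1 Mb
training video: 3.372 Mbps × 3000 s = 10116.0 Mb
wedding highlight reel: 30.672 Mbps × 720 s = 22083.8 Mb
Total: 68289.0 Mb = 8536.1 MB.
= 8.536 GB.

8.54 GB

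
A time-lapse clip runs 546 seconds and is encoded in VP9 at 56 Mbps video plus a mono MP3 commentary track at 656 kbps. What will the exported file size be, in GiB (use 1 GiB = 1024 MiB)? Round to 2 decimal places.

Audio: 656 kbps = 0.656 Mbps.
Total bitrate: 56 + 0.656 = 56.656 Mbps.
Stream data: 56.656 Mbps × 546 s = 30934.2 Mb.
30,934 Mb = 3,866,772,000 bytes ÷ 1,073,741,824 = 3.601 GiB.

3.60 GiB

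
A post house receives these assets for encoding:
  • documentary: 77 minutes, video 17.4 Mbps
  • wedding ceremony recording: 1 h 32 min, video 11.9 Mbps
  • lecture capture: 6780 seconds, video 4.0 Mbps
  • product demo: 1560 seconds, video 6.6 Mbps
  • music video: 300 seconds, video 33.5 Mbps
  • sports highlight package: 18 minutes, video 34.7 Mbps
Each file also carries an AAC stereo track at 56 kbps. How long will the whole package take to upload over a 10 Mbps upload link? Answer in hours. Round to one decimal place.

6.4 hours

Audio: 56 kbps = 0.056 Mbps.
documentary: 17.456 Mbps × 4620 s = 80646.7 Mb
wedding ceremony recording: 11.956 Mbps × 5520 s = 65997.1 Mb
lecture capture: 4.056 Mbps × 6780 s = 27499.7 Mb
product demo: 6.656 Mbps × 1560 s = 10383.4 Mb
music video: 33.556 Mbps × 300 s = 10066.8 Mb
sports highlight package: 34.756 Mbps × 1080 s = 37536.5 Mb
Total: 232130.2 Mb = 29016.3 MB.
At 10 Mbps: 232130.2 / 10 = 23213 s ≈ 6.45 hours.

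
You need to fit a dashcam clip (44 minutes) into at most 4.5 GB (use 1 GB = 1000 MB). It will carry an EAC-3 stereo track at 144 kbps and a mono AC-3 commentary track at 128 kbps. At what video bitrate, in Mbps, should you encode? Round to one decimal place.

13.4 Mbps

Budget: 4.5 GB = 36000.0 Mb.
44 min = 2640 s
Total bitrate budget: 36000.0 Mb / 2640 s = 13.636 Mbps.
Audio total: 144 + 128 = 272 kbps = 0.272 Mbps.
Video: 13.636 − 0.272 = 13.364 Mbps.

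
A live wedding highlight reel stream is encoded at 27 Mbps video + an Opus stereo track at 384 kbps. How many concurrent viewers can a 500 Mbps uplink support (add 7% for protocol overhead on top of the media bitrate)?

17

Audio: 384 kbps = 0.384 Mbps.
Per-viewer media rate: 27.384 Mbps.
On the wire with 7% overhead: 29.301 Mbps.
500 Mbps = 500.0 Mbps; 500.0 / 29.301 = 17.06 → 17 viewers.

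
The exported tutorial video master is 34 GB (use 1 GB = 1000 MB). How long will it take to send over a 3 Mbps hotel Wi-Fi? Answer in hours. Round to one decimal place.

25.2 hours

File: 34 GB = 272000.0 Mb.
At 3 Mbps: 272000.0 / 3 = 90666.7 s ≈ 25.2 hours.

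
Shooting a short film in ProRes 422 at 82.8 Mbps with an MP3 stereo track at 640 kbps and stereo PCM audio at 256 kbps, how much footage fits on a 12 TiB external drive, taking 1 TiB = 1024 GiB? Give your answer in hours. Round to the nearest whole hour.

350 hours

Audio total: 640 + 256 = 896 kbps = 0.896 Mbps.
Total bitrate: 82.8 + 0.896 = 83.696 Mbps.
Capacity: 12 TiB = 105,553,116 Mb.
Recording time: 105,553,116 / 83.696 = 1,261,149 s ≈ 350 hours.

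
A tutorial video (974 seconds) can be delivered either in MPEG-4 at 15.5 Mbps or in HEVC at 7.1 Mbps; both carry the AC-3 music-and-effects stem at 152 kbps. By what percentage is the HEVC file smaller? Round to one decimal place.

53.7%

Audio: 152 kbps = 0.152 Mbps.
MPEG-4: 15.652 Mbps × 974 s = 15245.0 Mb = 1.906 GB.
HEVC: 7.252 Mbps × 974 s = 7063.4 Mb = 0.883 GB.
Reduction: (1 − 0.883/1.906) × 100 = 53.67%.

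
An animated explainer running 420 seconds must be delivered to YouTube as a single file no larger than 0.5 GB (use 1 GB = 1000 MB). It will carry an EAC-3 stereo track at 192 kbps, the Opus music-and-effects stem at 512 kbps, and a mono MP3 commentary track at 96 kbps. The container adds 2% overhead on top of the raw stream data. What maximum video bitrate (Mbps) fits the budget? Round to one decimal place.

8.5 Mbps

Budget: 0.5 GB = 4000.0 Mb.
Stream payload after overhead: 4000.0 / 1.02 = 3921.6 Mb.
Total bitrate budget: 3921.6 Mb / 420 s = 9.337 Mbps.
Audio total: 192 + 512 + 96 = 800 kbps = 0.800 Mbps.
Video: 9.337 − 0.800 = 8.537 Mbps.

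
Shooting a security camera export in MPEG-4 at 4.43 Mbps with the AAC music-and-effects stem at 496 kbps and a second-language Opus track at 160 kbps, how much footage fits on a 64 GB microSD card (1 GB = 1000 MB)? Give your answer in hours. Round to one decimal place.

Audio total: 496 + 160 = 656 kbps = 0.656 Mbps.
Total bitrate: 4.43 + 0.656 = 5.086 Mbps.
Capacity: 64 GB = 512,000 Mb.
Recording time: 512,000 / 5.086 = 100,669 s ≈ 28.0 hours.

28.0 hours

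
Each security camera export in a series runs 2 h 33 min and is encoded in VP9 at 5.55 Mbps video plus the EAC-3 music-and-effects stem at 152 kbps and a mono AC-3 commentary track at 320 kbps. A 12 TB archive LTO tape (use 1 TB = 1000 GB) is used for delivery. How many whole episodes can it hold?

1736

2 h 33 min = 153 min = 9180 s
Audio total: 152 + 320 = 472 kbps = 0.472 Mbps.
Total bitrate: 6.022 Mbps.
Per item: 6.022 Mbps × 9180 s = 55,282 Mb = 6,910 MB.
Capacity: 12 TB = 96,000,000 Mb; 1736.55 items → 1736 complete.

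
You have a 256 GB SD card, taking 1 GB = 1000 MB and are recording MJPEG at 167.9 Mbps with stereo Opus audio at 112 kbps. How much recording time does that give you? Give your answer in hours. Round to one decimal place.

Audio: 112 kbps = 0.112 Mbps.
Total bitrate: 167.9 + 0.112 = 168.012 Mbps.
Capacity: 256 GB = 2,048,000 Mb.
Recording time: 2,048,000 / 168.012 = 12,190 s ≈ 3.39 hours.

3.4 hours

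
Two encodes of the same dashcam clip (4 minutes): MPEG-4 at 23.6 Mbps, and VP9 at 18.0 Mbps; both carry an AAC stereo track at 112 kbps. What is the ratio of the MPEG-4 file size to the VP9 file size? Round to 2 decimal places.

1.31

4 min = 240 s
Audio: 112 kbps = 0.112 Mbps.
MPEG-4: 23.712 Mbps × 240 s = 5690.9 Mb = 0.711 GB.
VP9: 18.112 Mbps × 240 s = 4346.9 Mb = 0.543 GB.
Ratio: 0.711 / 0.543 = 1.309.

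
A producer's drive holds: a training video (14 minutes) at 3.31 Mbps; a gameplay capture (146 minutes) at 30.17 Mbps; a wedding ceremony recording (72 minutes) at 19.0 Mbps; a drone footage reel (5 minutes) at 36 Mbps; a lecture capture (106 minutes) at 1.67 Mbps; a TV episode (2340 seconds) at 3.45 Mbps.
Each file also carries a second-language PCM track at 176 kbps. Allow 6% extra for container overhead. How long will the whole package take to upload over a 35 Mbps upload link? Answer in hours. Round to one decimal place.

3.2 hours

Audio: 176 kbps = 0.176 Mbps.
training video: 3.486 Mbps × 840 s × 1.06 = 3103.9 Mb
gameplay capture: 30.346 Mbps × 8760 s × 1.06 = 281780.8 Mb
wedding ceremony recording: 19.176 Mbps × 4320 s × 1.06 = 87810.7 Mb
drone footage reel: 36.176 Mbps × 300 s × 1.06 = 11504.0 Mb
lecture capture: 1.846 Mbps × 6360 s × 1.06 = 12445.0 Mb
TV episode: 3.626 Mbps × 2340 s × 1.06 = 8993.9 Mb
Total: 405638.4 Mb = 50704.8 MB.
At 35 Mbps: 405638.4 / 35 = 11590 s ≈ 3.22 hours.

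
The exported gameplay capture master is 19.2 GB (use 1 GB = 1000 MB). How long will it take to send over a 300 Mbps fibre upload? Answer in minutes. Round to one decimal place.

File: 19.2 GB = 153600.0 Mb.
At 300 Mbps: 153600.0 / 300 = 512.0 s ≈ 8.53 minutes.

8.5 minutes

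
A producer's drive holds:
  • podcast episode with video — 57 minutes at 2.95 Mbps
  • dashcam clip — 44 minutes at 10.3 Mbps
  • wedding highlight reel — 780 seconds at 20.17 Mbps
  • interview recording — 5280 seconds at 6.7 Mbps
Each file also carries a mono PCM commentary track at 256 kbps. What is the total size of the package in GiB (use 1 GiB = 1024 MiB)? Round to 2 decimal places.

Audio: 256 kbps = 0.256 Mbps.
podcast episode with video: 3.206 Mbps × 3420 s = 10964.5 Mb
dashcam clip: 10.556 Mbps × 2640 s = 27867.8 Mb
wedding highlight reel: 20.426 Mbps × 780 s = 15932.3 Mb
interview recording: 6.956 Mbps × 5280 s = 36727.7 Mb
Total: 91492.3 Mb = 11436.5 MB.
= 10.65 GiB.

10.65 GiB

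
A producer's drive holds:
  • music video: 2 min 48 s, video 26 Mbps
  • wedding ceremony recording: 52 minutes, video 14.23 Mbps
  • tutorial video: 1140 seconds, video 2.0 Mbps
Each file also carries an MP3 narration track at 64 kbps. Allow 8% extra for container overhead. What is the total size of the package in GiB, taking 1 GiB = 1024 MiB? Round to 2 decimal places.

6.45 GiB

Audio: 64 kbps = 0.064 Mbps.
music video: 26.064 Mbps × 168 s × 1.08 = 4729.1 Mb
wedding ceremony recording: 14.294 Mbps × 3120 s × 1.08 = 48165.1 Mb
tutorial video: 2.064 Mbps × 1140 s × 1.08 = 2541.2 Mb
Total: 55435.3 Mb = 6929.4 MB.
= 6.454 GiB.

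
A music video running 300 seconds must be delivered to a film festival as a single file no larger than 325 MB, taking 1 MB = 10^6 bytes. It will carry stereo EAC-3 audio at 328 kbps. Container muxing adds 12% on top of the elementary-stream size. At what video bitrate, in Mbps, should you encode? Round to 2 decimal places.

7.41 Mbps

Budget: 325 MB = 2600.0 Mb.
Stream payload after overhead: 2600.0 / 1.12 = 2321.4 Mb.
Total bitrate budget: 2321.4 Mb / 300 s = 7.738 Mbps.
Audio: 328 kbps = 0.328 Mbps.
Video: 7.738 − 0.328 = 7.410 Mbps.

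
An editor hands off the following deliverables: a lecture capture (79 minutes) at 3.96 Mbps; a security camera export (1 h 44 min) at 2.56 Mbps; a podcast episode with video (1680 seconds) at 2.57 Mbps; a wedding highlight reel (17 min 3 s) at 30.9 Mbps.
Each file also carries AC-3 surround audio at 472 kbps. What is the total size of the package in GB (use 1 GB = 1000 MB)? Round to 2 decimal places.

9.64 GB

Audio: 472 kbps = 0.472 Mbps.
lecture capture: 4.432 Mbps × 4740 s = 21007.7 Mb
security camera export: 3.032 Mbps × 6240 s = 18919.7 Mb
podcast episode with video: 3.042 Mbps × 1680 s = 5110.6 Mb
wedding highlight reel: 31.372 Mbps × 1023 s = 32093.6 Mb
Total: 77131.5 Mb = 9641.4 MB.
= 9.641 GB.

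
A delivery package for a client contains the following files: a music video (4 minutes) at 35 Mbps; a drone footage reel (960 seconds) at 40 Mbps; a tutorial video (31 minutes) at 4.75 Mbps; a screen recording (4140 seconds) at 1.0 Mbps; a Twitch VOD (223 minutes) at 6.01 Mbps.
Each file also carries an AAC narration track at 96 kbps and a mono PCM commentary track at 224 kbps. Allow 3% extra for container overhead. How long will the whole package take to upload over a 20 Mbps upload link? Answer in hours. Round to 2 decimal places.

2.10 hours

Audio total: 96 + 224 = 320 kbps = 0.320 Mbps.
music video: 35.320 Mbps × 240 s × 1.03 = 8731.1 Mb
drone footage reel: 40.320 Mbps × 960 s × 1.03 = 39868.4 Mb
tutorial video: 5.070 Mbps × 1860 s × 1.03 = 9713.1 Mb
screen recording: 1.320 Mbps × 4140 s × 1.03 = 5628.7 Mb
Twitch VOD: 6.330 Mbps × 13380 s × 1.03 = 87236.3 Mb
Total: 151177.6 Mb = 18897.2 MB.
At 20 Mbps: 151177.6 / 20 = 7559 s ≈ 2.1 hours.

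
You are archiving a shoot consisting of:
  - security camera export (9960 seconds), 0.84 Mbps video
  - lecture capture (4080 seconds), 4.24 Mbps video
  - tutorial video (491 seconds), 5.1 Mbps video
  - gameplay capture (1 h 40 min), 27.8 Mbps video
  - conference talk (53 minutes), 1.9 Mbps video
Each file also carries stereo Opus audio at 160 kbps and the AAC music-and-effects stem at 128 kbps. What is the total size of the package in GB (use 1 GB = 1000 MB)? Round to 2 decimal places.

Audio total: 160 + 128 = 288 kbps = 0.288 Mbps.
security camera export: 1.128 Mbps × 9960 s = 11234.9 Mb
lecture capture: 4.528 Mbps × 4080 s = 18474.2 Mb
tutorial video: 5.388 Mbps × 491 s = 2645.5 Mb
gameplay capture: 28.088 Mbps × 6000 s = 168528.0 Mb
conference talk: 2.188 Mbps × 3180 s = 6957.8 Mb
Total: 207840.5 Mb = 25980.1 MB.
= 25.98 GB.

25.98 GB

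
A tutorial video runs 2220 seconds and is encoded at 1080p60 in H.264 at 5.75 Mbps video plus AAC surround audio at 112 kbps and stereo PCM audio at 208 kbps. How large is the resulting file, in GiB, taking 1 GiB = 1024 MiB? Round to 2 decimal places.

1.57 GiB

Audio total: 112 + 208 = 320 kbps = 0.320 Mbps.
Total bitrate: 5.75 + 0.320 = 6.070 Mbps.
Stream data: 6.070 Mbps × 2220 s = 13475.4 Mb.
13,475 Mb = 1,684,425,000 bytes ÷ 1,073,741,824 = 1.569 GiB.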